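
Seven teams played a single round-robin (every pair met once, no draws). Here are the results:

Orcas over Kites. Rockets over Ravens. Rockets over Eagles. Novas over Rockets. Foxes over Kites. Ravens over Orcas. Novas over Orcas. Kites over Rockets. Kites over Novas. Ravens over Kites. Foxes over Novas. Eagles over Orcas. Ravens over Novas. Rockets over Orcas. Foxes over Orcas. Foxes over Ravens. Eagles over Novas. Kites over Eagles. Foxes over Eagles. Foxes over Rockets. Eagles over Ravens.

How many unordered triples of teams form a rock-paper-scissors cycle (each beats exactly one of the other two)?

Win totals: Novas 2, Rockets 3, Kites 3, Orcas 1, Foxes 6, Ravens 3, Eagles 3.
A team with w wins dominates both others in C(w,2) triples; summing gives 1 + 3 + 3 + 0 + 15 + 3 + 3 = 28 transitive triples.
Total triples C(7,3) = 35, so cyclic triples = 35 − 28 = 7.

7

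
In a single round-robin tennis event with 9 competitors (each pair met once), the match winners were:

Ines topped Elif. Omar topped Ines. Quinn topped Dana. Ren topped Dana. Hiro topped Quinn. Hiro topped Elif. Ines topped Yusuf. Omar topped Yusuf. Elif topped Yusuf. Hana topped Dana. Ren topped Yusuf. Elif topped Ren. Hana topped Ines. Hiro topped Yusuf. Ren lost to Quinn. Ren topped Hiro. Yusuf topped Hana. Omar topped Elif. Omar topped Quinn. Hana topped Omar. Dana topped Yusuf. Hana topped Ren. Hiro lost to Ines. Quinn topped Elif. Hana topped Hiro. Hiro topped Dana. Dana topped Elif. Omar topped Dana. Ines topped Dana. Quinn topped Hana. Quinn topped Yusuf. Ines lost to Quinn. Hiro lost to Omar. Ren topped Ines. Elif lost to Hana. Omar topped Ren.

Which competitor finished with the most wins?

Win totals: Hana 6, Ines 4, Elif 2, Omar 7, Ren 4, Hiro 4, Quinn 6, Dana 2, Yusuf 1.
Omar leads with 7 wins (next highest: 6).

Omar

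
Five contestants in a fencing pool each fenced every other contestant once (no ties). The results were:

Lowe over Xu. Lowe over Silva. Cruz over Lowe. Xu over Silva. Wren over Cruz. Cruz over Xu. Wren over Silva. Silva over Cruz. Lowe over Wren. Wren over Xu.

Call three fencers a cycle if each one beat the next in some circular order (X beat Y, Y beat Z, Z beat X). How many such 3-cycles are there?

3

Win totals: Silva 1, Lowe 3, Wren 3, Xu 1, Cruz 2.
A fencer with w wins dominates both others in C(w,2) triples; summing gives 0 + 3 + 3 + 0 + 1 = 7 transitive triples.
Total triples C(5,3) = 10, so cyclic triples = 10 − 7 = 3.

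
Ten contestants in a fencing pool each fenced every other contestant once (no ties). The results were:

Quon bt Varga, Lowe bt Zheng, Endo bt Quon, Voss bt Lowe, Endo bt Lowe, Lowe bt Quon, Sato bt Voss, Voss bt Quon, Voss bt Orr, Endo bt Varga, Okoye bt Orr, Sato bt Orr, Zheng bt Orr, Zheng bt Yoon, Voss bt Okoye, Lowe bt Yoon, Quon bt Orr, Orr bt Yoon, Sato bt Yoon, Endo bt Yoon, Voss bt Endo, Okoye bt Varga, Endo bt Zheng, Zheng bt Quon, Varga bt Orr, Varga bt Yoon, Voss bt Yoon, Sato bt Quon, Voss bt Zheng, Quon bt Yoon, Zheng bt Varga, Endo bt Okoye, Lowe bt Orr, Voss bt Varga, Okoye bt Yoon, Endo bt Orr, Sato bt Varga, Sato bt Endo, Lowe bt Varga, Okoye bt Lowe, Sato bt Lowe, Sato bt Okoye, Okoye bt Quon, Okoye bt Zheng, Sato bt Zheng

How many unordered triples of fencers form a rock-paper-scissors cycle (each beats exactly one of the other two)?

Win totals: Orr 1, Voss 8, Varga 2, Zheng 4, Yoon 0, Endo 7, Sato 9, Lowe 5, Quon 3, Okoye 6.
A fencer with w wins dominates both others in C(w,2) triples; summing gives 0 + 28 + 1 + 6 + 0 + 21 + 36 + 10 + 3 + 15 = 120 transitive triples.
Total triples C(10,3) = 120, so cyclic triples = 120 − 120 = 0.

0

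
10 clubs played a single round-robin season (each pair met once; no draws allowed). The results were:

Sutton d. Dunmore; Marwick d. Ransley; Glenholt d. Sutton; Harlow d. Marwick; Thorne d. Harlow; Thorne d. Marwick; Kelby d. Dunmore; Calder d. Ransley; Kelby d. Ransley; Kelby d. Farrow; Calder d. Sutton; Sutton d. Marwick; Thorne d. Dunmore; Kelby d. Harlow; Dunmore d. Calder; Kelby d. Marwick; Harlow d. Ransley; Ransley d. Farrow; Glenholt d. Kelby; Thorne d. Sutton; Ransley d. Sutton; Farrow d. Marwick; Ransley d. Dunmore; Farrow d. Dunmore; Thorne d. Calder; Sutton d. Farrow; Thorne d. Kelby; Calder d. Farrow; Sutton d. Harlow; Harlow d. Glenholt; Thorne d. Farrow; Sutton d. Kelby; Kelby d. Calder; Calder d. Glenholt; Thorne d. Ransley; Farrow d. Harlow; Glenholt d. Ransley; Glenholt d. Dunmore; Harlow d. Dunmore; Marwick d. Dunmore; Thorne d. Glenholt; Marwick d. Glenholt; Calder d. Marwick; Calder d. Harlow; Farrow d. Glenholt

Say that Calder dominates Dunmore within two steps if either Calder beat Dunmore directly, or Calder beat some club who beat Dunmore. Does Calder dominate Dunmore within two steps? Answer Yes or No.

Calder did not beat Dunmore directly.
Calder beat Farrow, Ransley, Sutton, Harlow, Glenholt, Marwick. Of those, Farrow beat Dunmore.

Yes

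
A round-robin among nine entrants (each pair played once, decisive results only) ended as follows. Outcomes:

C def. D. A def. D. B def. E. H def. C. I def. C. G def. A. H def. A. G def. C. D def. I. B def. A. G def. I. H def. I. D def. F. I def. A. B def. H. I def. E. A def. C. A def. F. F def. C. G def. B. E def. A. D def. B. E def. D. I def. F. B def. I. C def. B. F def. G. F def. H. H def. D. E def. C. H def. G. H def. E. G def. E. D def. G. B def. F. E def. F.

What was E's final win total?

4

E's results: beat A, C, D, F; lost to B, G, H, I.
That is 4 wins.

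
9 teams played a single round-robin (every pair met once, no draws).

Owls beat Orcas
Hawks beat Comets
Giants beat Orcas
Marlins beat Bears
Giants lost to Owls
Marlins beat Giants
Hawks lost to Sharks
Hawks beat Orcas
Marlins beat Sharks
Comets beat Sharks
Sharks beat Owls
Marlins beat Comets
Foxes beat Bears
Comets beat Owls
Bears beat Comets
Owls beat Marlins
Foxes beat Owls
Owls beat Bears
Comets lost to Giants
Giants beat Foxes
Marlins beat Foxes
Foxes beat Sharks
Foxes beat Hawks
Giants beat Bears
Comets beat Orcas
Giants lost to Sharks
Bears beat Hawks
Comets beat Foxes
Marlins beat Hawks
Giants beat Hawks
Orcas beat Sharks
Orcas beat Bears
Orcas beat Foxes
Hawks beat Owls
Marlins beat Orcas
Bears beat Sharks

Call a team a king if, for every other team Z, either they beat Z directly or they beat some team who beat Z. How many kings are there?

Owls reaches everyone (king).
Giants cannot reach Marlins in two steps.
Comets reaches everyone (king).
Orcas cannot reach Marlins in two steps.
Hawks reaches everyone (king).
Sharks reaches everyone (king).
Bears cannot reach Marlins in two steps.
Foxes reaches everyone (king).
Marlins reaches everyone (king).
Kings: Owls, Comets, Hawks, Sharks, Foxes, Marlins — 6.

6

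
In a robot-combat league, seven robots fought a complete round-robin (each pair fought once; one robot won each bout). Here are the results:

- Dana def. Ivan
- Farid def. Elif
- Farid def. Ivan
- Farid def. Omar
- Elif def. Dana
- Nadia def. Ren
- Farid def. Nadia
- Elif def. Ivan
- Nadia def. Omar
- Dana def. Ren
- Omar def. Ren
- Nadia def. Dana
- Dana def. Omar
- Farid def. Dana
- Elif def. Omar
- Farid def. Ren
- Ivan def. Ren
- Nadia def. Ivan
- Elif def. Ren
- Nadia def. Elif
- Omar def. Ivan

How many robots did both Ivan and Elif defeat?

Ivan beat: Ren.
Elif beat: Dana, Omar, Ivan, Ren.
Both beat: Ren — 1.

1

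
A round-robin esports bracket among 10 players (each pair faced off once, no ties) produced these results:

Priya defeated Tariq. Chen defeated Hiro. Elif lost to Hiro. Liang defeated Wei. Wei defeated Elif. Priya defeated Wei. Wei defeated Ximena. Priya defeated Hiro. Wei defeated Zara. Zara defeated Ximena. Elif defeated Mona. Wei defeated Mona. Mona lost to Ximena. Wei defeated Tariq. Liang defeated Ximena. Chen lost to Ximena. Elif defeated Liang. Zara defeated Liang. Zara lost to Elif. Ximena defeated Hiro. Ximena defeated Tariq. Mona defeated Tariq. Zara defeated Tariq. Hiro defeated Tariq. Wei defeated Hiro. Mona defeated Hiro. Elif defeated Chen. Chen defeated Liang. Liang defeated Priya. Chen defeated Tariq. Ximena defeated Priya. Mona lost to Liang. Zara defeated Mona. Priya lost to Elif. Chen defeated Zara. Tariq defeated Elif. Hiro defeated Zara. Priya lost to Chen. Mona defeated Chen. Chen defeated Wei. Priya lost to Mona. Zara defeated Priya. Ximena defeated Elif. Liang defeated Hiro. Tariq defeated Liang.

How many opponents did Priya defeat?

3

Priya's results: beat Tariq, Wei, Hiro; lost to Elif, Liang, Zara, Mona, Chen, Ximena.
That is 3 wins.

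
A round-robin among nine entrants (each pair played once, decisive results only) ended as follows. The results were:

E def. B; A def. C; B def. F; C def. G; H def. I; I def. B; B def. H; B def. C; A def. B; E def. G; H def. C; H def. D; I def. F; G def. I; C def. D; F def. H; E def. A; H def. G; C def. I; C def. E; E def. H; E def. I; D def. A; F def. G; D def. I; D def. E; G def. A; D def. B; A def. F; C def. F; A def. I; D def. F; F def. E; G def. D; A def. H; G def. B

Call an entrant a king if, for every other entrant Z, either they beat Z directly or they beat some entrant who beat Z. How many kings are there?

7

A reaches everyone (king).
B cannot reach A in two steps.
C reaches everyone (king).
D reaches everyone (king).
E reaches everyone (king).
F reaches everyone (king).
G reaches everyone (king).
H reaches everyone (king).
I cannot reach A, D in two steps.
Kings: A, C, D, E, F, G, H — 7.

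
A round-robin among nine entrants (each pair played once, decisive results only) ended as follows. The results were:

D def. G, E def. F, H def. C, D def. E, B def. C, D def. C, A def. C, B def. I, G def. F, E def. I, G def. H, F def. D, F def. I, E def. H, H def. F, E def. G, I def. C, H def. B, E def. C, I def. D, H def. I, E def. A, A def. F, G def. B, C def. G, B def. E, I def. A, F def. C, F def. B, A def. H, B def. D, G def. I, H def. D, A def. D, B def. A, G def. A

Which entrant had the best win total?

Win totals: A 4, B 5, C 1, D 3, E 6, F 4, G 5, H 5, I 3.
E leads with 6 wins (next highest: 5).

E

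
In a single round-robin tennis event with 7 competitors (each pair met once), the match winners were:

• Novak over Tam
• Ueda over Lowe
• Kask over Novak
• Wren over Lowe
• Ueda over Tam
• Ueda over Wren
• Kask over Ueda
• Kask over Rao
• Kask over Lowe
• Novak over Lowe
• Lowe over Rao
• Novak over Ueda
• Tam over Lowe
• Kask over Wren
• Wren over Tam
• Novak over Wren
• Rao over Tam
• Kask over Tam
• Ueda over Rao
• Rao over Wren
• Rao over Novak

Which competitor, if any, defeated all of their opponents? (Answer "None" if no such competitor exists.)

Kask has 6 wins out of 6 opponents — a perfect record.

Kask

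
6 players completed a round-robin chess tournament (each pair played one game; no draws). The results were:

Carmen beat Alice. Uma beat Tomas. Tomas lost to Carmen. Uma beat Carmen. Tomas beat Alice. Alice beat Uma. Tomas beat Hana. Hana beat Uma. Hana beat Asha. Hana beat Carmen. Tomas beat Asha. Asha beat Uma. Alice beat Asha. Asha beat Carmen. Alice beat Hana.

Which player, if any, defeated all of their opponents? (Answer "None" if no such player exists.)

None

Highest win total is Tomas with 3 (out of 5 possible).
Tomas lost to Carmen, Uma, so no player went undefeated.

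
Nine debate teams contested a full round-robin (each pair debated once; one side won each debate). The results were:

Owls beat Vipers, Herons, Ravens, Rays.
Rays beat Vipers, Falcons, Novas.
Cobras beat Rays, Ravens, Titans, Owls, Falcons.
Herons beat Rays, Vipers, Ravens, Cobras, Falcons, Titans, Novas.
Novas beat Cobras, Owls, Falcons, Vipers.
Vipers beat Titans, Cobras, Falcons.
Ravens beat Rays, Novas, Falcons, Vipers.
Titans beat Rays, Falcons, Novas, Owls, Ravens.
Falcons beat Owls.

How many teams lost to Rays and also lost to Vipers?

1

Rays beat: Vipers, Novas, Falcons.
Vipers beat: Titans, Falcons, Cobras.
Both beat: Falcons — 1.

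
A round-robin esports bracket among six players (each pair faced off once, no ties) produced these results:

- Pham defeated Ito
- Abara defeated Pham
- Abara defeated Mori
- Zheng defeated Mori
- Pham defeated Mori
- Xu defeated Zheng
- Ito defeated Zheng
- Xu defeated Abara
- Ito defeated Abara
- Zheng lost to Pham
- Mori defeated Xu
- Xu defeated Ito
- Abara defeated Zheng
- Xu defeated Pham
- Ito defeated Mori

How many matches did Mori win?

Mori's results: beat Xu; lost to Zheng, Pham, Abara, Ito.
That is 1 win.

1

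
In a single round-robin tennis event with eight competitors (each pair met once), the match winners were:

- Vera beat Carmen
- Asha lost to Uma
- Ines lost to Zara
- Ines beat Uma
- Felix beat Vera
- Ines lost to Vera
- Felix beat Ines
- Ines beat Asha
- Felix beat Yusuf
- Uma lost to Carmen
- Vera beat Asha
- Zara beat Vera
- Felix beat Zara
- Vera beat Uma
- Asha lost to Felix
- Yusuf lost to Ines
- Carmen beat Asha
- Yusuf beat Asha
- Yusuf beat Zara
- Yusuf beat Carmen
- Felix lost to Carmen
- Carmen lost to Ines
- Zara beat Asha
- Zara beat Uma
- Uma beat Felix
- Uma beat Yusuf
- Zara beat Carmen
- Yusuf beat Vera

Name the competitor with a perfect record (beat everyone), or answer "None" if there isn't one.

Highest win total is Zara with 5 (out of 7 possible).
Zara lost to Yusuf, Felix, so no competitor went undefeated.

None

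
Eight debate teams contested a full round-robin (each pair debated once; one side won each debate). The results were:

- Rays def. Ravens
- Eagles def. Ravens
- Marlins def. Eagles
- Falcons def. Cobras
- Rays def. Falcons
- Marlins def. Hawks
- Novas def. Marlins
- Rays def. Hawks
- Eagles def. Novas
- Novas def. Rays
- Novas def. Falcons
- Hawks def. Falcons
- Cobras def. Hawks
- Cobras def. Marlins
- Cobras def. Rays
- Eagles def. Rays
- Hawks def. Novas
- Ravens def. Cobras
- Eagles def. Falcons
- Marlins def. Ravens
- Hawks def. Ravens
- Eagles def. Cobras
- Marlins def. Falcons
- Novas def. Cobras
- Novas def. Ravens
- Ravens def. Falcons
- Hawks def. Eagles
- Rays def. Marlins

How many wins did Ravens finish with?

Ravens' results: beat Falcons, Cobras; lost to Eagles, Novas, Rays, Marlins, Hawks.
That is 2 wins.

2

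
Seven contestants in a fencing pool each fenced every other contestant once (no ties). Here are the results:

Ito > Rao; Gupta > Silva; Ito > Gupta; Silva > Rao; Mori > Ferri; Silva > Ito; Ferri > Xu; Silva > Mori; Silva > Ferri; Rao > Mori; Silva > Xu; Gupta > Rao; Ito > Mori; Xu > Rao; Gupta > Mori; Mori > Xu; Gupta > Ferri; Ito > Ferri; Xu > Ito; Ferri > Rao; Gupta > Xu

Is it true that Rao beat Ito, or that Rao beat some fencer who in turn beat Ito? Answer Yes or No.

Rao did not beat Ito directly.
Rao beat Mori, but each of them lost to Ito. No two-step path.

No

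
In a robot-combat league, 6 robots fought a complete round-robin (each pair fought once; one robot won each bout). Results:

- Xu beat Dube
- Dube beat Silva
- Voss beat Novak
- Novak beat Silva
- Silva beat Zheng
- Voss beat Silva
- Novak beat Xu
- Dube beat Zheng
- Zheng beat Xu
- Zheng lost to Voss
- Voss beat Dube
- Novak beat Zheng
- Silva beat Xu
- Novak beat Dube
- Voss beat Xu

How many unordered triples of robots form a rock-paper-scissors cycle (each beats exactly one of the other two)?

Of the C(6,3) = 20 triples, the cyclic ones are: {Zheng, Dube, Xu}; {Dube, Xu, Silva}.
That is 2.

2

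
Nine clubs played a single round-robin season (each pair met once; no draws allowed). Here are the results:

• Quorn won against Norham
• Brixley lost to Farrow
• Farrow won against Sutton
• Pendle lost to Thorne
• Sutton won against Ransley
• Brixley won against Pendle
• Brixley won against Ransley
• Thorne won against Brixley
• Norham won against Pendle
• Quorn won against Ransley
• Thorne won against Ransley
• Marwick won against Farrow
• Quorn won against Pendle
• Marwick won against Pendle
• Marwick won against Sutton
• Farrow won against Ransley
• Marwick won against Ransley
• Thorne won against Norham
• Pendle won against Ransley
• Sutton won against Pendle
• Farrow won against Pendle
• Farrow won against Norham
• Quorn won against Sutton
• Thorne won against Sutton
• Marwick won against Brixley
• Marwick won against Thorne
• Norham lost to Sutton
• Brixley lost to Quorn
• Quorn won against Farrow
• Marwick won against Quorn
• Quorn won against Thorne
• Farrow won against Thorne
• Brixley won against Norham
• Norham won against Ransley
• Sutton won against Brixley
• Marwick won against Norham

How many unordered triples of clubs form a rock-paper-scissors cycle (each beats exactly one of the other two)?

0

Win totals: Thorne 5, Ransley 0, Farrow 6, Norham 2, Quorn 7, Brixley 3, Marwick 8, Pendle 1, Sutton 4.
A club with w wins dominates both others in C(w,2) triples; summing gives 10 + 0 + 15 + 1 + 21 + 3 + 28 + 0 + 6 = 84 transitive triples.
Total triples C(9,3) = 84, so cyclic triples = 84 − 84 = 0.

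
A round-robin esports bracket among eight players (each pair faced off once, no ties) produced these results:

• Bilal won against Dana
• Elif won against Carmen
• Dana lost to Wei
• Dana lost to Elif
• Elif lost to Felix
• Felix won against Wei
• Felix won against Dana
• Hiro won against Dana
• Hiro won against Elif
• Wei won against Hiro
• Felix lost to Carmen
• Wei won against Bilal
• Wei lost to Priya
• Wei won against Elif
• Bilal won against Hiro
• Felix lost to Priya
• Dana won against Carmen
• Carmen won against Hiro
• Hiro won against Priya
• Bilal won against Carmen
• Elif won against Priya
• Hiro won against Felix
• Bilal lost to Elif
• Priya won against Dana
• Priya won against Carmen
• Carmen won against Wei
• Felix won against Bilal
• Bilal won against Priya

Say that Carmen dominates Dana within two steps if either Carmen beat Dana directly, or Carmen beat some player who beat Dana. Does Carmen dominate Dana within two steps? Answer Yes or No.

Carmen did not beat Dana directly.
Carmen beat Felix, Hiro, Wei. Of those, Felix beat Dana.

Yes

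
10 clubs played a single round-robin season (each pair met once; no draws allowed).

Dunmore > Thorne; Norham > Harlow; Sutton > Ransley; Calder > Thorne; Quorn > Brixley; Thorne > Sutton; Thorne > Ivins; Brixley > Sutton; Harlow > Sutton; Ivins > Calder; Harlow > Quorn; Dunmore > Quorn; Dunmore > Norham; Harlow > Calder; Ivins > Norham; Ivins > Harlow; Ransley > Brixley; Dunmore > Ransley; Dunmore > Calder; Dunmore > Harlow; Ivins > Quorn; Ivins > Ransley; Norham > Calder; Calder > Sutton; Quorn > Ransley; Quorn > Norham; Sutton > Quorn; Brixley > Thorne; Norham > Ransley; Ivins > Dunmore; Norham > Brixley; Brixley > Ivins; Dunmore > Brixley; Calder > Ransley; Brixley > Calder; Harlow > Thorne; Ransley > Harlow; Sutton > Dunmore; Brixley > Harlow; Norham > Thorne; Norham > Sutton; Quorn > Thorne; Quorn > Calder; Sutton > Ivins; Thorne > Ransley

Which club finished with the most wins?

Win totals: Dunmore 7, Ransley 2, Brixley 5, Sutton 4, Norham 6, Calder 3, Harlow 4, Quorn 5, Thorne 3, Ivins 6.
Dunmore leads with 7 wins (next highest: 6).

Dunmore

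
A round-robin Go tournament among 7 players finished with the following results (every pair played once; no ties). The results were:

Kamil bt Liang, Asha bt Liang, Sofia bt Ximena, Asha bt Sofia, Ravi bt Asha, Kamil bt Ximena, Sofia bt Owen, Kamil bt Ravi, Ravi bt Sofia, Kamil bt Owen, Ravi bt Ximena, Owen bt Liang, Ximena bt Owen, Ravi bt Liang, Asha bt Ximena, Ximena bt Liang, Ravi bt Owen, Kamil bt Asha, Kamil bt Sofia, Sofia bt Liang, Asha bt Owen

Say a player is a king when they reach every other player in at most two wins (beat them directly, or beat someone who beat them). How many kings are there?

1

Owen cannot reach Sofia, Ravi, Kamil, Asha, Ximena in two steps.
Sofia cannot reach Ravi, Kamil, Asha in two steps.
Ravi cannot reach Kamil in two steps.
Kamil reaches everyone (king).
Asha cannot reach Ravi, Kamil in two steps.
Liang cannot reach Owen, Sofia, Ravi, Kamil, Asha, Ximena in two steps.
Ximena cannot reach Sofia, Ravi, Kamil, Asha in two steps.
Kings: Kamil — 1.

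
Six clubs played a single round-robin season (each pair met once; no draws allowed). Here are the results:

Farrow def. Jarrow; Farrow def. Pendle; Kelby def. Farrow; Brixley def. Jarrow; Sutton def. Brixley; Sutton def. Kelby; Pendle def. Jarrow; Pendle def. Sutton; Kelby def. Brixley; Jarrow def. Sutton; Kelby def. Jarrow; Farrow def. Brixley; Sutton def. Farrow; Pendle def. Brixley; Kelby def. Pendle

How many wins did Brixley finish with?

1

Brixley's results: beat Jarrow; lost to Farrow, Kelby, Pendle, Sutton.
That is 1 win.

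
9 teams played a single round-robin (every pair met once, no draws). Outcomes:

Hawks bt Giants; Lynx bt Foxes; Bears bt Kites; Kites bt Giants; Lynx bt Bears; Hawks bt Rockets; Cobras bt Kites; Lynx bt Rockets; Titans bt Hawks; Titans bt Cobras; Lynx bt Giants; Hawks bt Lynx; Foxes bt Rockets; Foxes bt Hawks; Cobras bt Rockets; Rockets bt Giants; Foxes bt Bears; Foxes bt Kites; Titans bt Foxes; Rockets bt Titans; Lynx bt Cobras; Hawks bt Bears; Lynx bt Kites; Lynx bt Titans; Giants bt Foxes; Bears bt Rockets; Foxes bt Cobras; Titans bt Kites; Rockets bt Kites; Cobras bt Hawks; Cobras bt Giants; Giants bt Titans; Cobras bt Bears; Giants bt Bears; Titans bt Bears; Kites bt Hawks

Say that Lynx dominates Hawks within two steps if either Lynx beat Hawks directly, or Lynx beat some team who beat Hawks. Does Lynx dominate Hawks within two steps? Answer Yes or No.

Lynx did not beat Hawks directly.
Lynx beat Titans, Kites, Cobras, Rockets, Giants, Foxes, Bears. Of those, Titans beat Hawks.

Yes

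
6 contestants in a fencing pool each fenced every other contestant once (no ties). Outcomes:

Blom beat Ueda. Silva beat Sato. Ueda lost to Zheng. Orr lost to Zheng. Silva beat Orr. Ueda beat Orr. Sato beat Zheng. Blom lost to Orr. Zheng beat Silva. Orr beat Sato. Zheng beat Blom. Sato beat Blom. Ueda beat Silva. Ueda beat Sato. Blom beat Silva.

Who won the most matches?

Zheng

Win totals: Silva 2, Orr 2, Blom 2, Ueda 3, Zheng 4, Sato 2.
Zheng leads with 4 wins (next highest: 3).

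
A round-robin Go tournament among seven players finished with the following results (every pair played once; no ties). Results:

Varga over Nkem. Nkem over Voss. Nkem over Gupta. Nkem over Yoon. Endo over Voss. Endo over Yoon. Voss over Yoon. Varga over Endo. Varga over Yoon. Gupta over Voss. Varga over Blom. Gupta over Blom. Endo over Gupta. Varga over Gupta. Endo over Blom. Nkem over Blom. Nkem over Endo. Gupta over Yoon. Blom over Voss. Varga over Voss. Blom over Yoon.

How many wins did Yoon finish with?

0

Yoon's results: beat no one; lost to Blom, Varga, Gupta, Voss, Endo, Nkem.
That is 0 wins.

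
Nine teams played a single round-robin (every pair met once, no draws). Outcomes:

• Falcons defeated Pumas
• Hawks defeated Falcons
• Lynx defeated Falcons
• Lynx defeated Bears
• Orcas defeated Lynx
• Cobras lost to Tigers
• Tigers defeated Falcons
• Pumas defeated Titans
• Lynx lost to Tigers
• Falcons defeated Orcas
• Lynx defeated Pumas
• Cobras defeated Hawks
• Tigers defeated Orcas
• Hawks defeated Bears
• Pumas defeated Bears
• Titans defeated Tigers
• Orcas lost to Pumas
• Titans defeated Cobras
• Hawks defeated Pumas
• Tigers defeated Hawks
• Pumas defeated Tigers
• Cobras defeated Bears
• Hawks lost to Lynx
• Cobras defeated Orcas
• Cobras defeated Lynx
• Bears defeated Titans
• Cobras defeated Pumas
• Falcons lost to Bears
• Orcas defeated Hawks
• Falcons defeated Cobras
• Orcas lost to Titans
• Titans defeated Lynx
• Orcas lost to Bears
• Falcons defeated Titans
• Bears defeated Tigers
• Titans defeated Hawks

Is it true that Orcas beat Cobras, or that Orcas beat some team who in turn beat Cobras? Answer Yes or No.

Orcas did not beat Cobras directly.
Orcas beat Lynx, Hawks, but each of them lost to Cobras. No two-step path.

No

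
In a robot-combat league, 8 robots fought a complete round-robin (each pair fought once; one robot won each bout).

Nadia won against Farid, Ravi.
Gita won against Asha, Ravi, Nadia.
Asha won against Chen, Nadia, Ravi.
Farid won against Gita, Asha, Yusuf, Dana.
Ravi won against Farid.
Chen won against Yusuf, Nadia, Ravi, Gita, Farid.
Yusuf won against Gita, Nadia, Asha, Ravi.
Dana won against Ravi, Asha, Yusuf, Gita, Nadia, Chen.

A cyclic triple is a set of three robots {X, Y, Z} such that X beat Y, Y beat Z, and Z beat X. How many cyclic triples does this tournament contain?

12

Win totals: Chen 5, Farid 4, Ravi 1, Gita 3, Yusuf 4, Asha 3, Dana 6, Nadia 2.
A robot with w wins dominates both others in C(w,2) triples; summing gives 10 + 6 + 0 + 3 + 6 + 3 + 15 + 1 = 44 transitive triples.
Total triples C(8,3) = 56, so cyclic triples = 56 − 44 = 12.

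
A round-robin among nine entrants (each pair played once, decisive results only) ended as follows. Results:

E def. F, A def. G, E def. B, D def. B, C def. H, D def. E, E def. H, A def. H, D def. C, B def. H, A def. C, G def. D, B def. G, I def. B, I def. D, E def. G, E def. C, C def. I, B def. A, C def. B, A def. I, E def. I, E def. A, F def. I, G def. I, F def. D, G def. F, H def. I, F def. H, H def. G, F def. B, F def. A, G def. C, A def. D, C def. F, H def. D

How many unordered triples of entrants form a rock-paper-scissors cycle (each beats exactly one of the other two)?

21

Win totals: A 5, B 3, C 4, D 3, E 7, F 5, G 4, H 3, I 2.
An entrant with w wins dominates both others in C(w,2) triples; summing gives 10 + 3 + 6 + 3 + 21 + 10 + 6 + 3 + 1 = 63 transitive triples.
Total triples C(9,3) = 84, so cyclic triples = 84 − 63 = 21.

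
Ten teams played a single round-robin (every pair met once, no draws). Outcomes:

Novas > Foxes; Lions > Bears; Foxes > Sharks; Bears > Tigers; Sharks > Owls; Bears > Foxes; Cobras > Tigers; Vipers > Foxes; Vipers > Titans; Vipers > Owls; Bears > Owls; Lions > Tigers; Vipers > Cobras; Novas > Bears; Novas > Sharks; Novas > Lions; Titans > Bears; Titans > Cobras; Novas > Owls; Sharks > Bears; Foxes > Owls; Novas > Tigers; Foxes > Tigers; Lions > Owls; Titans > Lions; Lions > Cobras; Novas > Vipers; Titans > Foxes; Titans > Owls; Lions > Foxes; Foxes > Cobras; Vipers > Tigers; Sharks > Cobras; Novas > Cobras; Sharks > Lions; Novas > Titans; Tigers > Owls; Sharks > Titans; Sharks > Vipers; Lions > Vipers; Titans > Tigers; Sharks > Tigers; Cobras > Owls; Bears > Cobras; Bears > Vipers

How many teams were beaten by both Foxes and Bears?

Foxes beat: Owls, Sharks, Cobras, Tigers.
Bears beat: Owls, Foxes, Vipers, Cobras, Tigers.
Both beat: Owls, Cobras, Tigers — 3.

3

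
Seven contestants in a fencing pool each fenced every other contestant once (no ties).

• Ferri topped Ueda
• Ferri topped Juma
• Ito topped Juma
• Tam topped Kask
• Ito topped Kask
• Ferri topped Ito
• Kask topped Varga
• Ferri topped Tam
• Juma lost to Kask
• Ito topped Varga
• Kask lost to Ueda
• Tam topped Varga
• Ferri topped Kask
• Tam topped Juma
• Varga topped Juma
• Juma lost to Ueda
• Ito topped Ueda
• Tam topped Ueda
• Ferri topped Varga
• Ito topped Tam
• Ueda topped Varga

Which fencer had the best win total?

Win totals: Juma 0, Ito 5, Kask 2, Ueda 3, Ferri 6, Tam 4, Varga 1.
Ferri leads with 6 wins (next highest: 5).

Ferri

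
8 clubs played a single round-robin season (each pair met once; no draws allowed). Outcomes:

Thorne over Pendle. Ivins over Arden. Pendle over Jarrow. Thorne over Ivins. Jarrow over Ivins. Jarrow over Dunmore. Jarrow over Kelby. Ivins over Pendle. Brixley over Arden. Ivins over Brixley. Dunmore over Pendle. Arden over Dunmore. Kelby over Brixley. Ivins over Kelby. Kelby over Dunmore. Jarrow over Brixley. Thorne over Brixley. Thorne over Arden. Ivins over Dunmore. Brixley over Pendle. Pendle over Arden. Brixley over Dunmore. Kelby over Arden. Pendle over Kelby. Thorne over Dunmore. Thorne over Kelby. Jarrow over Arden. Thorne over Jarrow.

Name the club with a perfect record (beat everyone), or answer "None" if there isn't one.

Thorne has 7 wins out of 7 opponents — a perfect record.

Thorne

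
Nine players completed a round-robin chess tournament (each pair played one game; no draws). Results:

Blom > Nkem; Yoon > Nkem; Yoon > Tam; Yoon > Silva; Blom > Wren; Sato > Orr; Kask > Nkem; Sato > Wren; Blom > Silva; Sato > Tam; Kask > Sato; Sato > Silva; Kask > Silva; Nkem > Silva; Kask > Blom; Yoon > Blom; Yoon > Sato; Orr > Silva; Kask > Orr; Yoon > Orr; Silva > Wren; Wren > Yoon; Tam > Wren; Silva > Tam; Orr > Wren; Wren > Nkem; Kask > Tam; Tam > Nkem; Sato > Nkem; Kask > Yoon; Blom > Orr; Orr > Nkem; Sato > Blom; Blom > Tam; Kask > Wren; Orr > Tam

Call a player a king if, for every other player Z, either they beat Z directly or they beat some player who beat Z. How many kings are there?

Nkem cannot reach Sato, Kask, Yoon, Blom, Orr in two steps.
Tam cannot reach Sato, Kask, Blom, Orr in two steps.
Sato cannot reach Kask in two steps.
Silva cannot reach Sato, Kask, Blom, Orr in two steps.
Kask reaches everyone (king).
Yoon cannot reach Kask in two steps.
Blom cannot reach Sato, Kask in two steps.
Wren cannot reach Kask in two steps.
Orr cannot reach Sato, Kask, Blom in two steps.
Kings: Kask — 1.

1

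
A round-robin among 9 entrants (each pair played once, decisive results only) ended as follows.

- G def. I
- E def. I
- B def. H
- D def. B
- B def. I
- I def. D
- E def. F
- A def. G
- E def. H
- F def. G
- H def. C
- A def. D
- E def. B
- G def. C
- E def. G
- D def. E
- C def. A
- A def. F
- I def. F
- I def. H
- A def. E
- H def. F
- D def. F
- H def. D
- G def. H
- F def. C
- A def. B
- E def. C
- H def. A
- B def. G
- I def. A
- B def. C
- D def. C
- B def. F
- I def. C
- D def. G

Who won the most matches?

Win totals: A 5, B 5, C 1, D 5, E 6, F 2, G 3, H 4, I 5.
E leads with 6 wins (next highest: 5).

E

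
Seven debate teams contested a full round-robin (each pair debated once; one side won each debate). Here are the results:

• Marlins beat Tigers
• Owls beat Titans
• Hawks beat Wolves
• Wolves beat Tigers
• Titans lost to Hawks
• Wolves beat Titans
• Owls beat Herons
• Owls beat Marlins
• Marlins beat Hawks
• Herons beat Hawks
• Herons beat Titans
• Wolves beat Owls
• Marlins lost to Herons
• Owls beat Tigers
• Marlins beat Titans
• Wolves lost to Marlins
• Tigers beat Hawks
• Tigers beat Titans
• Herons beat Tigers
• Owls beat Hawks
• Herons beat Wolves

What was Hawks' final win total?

2

Hawks' results: beat Wolves, Titans; lost to Marlins, Tigers, Herons, Owls.
That is 2 wins.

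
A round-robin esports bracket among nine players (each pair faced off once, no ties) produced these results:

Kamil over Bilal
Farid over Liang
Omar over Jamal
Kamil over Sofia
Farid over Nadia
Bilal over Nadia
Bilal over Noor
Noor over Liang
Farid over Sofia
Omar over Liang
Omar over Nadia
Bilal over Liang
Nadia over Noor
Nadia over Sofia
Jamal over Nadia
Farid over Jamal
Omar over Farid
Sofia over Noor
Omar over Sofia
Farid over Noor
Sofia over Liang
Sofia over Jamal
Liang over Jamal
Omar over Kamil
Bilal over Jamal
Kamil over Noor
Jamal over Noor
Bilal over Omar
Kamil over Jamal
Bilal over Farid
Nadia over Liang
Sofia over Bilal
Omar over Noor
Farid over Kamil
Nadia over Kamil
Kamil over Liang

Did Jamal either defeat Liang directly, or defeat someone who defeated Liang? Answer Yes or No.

Jamal did not beat Liang directly.
Jamal beat Nadia, Noor. Of those, Nadia beat Liang.

Yes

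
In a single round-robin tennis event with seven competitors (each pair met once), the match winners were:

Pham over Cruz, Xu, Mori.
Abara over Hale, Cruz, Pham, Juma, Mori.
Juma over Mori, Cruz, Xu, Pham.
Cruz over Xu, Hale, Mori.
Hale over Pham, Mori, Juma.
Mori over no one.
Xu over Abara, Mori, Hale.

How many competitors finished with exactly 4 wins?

Win totals: Pham 3, Cruz 3, Xu 3, Hale 3, Juma 4, Mori 0, Abara 5.
Exactly 4: Juma — 1 competitor.

1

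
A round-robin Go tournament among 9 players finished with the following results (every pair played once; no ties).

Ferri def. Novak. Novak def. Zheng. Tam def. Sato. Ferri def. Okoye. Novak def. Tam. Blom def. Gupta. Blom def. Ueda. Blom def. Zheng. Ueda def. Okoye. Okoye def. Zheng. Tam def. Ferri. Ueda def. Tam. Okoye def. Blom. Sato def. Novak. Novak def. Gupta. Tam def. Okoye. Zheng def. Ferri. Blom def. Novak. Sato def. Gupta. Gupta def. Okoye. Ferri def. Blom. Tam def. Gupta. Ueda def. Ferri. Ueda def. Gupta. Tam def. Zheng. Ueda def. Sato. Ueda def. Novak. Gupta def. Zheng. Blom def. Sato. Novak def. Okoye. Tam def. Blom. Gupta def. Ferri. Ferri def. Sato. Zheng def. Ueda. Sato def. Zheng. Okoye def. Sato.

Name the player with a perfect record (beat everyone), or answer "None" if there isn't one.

None

Highest win total is Ueda with 6 (out of 8 possible).
Ueda lost to Blom, Zheng, so no player went undefeated.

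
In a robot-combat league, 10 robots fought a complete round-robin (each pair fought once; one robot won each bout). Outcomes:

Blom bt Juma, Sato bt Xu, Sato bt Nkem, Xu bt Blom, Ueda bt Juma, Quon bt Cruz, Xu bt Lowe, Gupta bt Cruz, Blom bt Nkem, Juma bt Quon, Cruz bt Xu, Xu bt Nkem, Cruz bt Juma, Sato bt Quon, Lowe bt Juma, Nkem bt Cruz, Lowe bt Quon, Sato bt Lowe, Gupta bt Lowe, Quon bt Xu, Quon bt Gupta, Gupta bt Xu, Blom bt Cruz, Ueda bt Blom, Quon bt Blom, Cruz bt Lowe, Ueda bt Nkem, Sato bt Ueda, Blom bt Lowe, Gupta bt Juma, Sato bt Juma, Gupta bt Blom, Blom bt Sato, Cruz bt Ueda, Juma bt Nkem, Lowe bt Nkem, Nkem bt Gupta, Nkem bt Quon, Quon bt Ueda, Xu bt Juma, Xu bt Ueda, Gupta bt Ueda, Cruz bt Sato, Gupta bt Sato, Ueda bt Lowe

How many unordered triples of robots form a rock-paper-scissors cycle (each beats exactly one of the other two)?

Win totals: Nkem 3, Ueda 4, Cruz 5, Lowe 3, Xu 5, Juma 2, Gupta 7, Blom 5, Sato 6, Quon 5.
A robot with w wins dominates both others in C(w,2) triples; summing gives 3 + 6 + 10 + 3 + 10 + 1 + 21 + 10 + 15 + 10 = 89 transitive triples.
Total triples C(10,3) = 120, so cyclic triples = 120 − 89 = 31.

31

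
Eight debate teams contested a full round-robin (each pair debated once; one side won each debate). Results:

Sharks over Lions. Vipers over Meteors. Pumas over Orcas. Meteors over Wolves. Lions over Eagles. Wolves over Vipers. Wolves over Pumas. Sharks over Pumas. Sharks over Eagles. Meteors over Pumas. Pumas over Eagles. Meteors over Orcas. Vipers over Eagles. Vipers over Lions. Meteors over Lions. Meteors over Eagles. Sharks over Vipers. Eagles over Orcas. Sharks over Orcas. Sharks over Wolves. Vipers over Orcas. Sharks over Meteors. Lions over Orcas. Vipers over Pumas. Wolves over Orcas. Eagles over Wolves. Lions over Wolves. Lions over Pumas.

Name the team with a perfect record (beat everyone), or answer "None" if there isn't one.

Sharks

Sharks has 7 wins out of 7 opponents — a perfect record.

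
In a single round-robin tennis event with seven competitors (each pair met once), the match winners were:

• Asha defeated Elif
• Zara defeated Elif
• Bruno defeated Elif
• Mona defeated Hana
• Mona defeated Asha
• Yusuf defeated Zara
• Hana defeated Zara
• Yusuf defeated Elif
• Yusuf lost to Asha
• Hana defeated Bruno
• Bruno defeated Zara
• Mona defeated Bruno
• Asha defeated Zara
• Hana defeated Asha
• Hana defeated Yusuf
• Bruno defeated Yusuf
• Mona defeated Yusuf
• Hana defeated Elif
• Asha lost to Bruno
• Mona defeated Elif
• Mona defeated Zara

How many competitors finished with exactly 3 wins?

Win totals: Mona 6, Yusuf 2, Hana 5, Bruno 4, Elif 0, Zara 1, Asha 3.
Exactly 3: Asha — 1 competitor.

1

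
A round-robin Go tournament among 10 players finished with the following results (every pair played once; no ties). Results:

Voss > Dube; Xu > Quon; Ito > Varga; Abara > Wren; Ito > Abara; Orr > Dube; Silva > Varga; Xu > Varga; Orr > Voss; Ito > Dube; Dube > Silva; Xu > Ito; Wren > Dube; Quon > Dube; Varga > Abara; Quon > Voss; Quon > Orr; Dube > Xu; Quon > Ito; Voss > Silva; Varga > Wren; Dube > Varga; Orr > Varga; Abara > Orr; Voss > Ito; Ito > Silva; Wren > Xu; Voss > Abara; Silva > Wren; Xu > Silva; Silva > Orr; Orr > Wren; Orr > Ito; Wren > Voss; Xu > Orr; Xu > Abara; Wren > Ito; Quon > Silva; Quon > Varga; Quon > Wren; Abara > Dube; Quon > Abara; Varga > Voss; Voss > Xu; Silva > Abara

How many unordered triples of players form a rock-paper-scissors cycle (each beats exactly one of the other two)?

30

Win totals: Wren 4, Quon 8, Voss 5, Ito 4, Varga 3, Xu 6, Dube 3, Orr 5, Silva 4, Abara 3.
A player with w wins dominates both others in C(w,2) triples; summing gives 6 + 28 + 10 + 6 + 3 + 15 + 3 + 10 + 6 + 3 = 90 transitive triples.
Total triples C(10,3) = 120, so cyclic triples = 120 − 90 = 30.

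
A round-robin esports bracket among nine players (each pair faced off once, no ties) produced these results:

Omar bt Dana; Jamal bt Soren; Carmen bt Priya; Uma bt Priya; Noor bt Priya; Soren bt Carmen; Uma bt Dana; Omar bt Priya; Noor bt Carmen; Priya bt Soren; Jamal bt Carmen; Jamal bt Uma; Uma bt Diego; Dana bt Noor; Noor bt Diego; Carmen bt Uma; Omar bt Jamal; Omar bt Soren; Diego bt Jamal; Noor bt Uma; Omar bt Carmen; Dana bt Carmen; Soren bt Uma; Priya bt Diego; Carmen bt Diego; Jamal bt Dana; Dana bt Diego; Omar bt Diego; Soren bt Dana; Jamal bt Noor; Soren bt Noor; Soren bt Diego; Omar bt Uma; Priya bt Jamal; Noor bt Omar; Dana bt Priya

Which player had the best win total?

Omar

Win totals: Uma 3, Priya 3, Jamal 5, Diego 1, Dana 4, Carmen 3, Soren 5, Noor 5, Omar 7.
Omar leads with 7 wins (next highest: 5).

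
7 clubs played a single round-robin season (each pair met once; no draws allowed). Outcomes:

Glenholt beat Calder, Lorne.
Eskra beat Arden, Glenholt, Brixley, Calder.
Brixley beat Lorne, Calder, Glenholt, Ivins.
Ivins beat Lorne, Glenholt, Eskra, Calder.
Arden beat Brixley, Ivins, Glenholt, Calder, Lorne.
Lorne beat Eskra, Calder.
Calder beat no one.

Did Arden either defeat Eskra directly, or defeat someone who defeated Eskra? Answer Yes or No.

Yes

Arden did not beat Eskra directly.
Arden beat Glenholt, Calder, Brixley, Lorne, Ivins. Of those, Lorne beat Eskra.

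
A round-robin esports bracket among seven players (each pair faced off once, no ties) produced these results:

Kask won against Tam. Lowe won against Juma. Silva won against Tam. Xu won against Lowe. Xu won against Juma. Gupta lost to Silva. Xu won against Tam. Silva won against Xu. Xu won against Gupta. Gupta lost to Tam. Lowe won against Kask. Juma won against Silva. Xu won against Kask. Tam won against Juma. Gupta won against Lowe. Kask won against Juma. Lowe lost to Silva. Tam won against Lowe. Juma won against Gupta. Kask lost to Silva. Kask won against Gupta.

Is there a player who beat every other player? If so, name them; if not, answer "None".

Highest win total is Xu with 5 (out of 6 possible).
Xu lost to Silva, so no player went undefeated.

None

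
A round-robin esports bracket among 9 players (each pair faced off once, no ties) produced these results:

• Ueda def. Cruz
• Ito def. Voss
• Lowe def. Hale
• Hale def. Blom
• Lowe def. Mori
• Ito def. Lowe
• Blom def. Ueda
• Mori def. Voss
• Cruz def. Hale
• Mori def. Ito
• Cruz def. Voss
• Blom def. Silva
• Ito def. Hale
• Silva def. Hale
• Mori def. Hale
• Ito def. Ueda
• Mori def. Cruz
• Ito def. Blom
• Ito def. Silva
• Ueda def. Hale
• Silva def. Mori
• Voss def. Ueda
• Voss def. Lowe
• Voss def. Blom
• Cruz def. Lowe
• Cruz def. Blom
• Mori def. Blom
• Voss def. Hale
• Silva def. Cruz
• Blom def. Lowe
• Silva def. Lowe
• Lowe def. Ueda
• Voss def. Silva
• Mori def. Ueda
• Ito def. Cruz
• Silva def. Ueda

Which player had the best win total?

Ito

Win totals: Mori 6, Ueda 2, Silva 5, Cruz 4, Lowe 3, Ito 7, Blom 3, Hale 1, Voss 5.
Ito leads with 7 wins (next highest: 6).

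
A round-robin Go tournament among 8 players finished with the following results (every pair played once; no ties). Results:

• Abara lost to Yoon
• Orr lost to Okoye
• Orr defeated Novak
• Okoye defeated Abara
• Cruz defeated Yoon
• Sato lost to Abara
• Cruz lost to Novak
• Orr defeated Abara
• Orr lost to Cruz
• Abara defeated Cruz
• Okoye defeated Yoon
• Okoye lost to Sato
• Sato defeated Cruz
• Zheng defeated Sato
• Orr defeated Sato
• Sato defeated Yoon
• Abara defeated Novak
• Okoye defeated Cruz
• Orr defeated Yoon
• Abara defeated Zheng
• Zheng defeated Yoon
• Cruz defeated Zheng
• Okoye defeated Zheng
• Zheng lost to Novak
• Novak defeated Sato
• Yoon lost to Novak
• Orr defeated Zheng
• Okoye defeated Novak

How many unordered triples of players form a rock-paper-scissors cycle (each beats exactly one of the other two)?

Win totals: Sato 3, Okoye 6, Abara 4, Orr 5, Zheng 2, Novak 4, Cruz 3, Yoon 1.
A player with w wins dominates both others in C(w,2) triples; summing gives 3 + 15 + 6 + 10 + 1 + 6 + 3 + 0 = 44 transitive triples.
Total triples C(8,3) = 56, so cyclic triples = 56 − 44 = 12.

12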